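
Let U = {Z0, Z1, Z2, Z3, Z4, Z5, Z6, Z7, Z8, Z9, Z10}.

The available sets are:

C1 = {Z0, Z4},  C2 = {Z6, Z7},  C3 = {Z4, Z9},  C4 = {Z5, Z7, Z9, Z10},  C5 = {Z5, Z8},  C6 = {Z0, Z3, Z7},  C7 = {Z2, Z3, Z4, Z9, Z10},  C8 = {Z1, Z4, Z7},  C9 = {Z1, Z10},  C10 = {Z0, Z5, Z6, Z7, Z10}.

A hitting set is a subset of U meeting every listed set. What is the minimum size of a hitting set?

Take H = {Z1, Z4, Z7, Z8}. Each listed set contains at least one of these, so H is a hitting set of size 4.
The sets C1, C2, C5, C9 are pairwise disjoint, so any hitting set needs a separate element for each — at least 4. Hence 4 is optimal.

4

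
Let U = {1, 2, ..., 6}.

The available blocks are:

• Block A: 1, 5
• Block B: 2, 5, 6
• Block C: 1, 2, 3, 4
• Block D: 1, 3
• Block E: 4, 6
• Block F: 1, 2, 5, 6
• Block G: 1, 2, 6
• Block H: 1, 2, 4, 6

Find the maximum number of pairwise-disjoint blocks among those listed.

D, E are pairwise disjoint (D={1,3}; E={4,6}).
Every remaining block overlaps one of these, and no 3 of the listed blocks are pairwise disjoint, so 2 is the maximum.

2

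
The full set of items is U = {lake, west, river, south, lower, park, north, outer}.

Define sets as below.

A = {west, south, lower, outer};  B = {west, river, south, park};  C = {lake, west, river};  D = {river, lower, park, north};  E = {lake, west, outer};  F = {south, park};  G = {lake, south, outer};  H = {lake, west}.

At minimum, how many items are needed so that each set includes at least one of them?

Take T = {west, south, park}. Each listed set contains at least one of these, so T is a hitting set of size 3.
No choice of 2 items meets every set, so 3 is the minimum.

3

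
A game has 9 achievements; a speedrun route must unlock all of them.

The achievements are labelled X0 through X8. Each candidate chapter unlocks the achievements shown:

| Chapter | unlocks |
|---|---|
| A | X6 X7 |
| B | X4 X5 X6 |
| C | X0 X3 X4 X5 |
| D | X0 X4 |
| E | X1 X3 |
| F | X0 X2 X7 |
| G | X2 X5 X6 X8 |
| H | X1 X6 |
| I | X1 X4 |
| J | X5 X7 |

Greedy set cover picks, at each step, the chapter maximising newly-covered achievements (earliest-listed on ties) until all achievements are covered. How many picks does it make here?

4

Greedy: pick C (covers 4 new) → pick G (covers 3 new) → pick A (covers 1 new) → pick E (covers 1 new). Total picks: 4.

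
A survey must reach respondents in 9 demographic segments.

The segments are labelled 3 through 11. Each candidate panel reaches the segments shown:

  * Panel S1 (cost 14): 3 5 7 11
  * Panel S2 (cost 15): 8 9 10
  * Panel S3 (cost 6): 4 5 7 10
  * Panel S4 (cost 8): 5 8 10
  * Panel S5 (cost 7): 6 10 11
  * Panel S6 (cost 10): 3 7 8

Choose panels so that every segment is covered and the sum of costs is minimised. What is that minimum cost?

38

S2, S3, S5, S6 together cover every segment (S2 ∪ S3 ∪ S5 ∪ S6 = {3, 4, 5, 6, 7, 8, 9, 10, 11}); total cost 15 + 6 + 7 + 10 = 38.
No covering selection has total cost below 38.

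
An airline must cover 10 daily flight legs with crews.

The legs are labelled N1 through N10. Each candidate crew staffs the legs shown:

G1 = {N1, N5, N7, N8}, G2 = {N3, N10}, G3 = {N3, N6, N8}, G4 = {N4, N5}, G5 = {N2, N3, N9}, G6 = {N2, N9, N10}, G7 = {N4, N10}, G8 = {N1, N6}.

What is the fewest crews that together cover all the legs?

4

G1 and G3 and G6 and G7 together: G1 ∪ G3 ∪ G6 ∪ G7 = {N1, N2, N3, N4, N5, N6, N7, N8, N9, N10} — every leg is covered.
No 3 of the 8 crews cover everything (all 56 combinations miss at least one leg), so 4 is optimal.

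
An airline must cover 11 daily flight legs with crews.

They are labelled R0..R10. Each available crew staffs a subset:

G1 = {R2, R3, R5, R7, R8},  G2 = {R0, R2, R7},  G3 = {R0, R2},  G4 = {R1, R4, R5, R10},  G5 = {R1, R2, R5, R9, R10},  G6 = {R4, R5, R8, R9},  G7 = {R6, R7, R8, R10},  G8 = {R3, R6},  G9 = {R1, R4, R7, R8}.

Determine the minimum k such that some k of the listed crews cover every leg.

4

G3 and G5 and G8 and G9 together: G3 ∪ G5 ∪ G8 ∪ G9 = {R0, R1, R2, R3, R4, R5, R6, R7, R8, R9, R10} — every leg is covered.
No 3 of the 9 crews cover everything (all 84 combinations miss at least one leg), so 4 is optimal.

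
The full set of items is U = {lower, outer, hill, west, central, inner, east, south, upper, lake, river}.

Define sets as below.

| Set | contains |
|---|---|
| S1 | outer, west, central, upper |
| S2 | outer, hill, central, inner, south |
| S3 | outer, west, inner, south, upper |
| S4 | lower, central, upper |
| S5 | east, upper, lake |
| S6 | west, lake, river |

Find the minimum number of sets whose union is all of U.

S2, S4, S5, and S6 cover everything between them: the union {lower, outer, hill, west, central, inner, east, south, upper, lake, river} is all of U.
No 3 of the 6 sets cover everything (all 20 combinations miss at least one item), so 4 is optimal.

4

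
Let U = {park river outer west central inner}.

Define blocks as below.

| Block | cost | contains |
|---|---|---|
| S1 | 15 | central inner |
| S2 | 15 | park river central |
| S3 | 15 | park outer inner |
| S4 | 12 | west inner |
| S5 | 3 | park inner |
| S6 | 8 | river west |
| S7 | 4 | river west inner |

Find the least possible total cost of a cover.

34

S2, S3, S7 together cover every element (S2 ∪ S3 ∪ S7 = {park, river, outer, west, central, inner}); total cost 15 + 15 + 4 = 34.
The greedy pick S7, S5, S1, S3 costs 37; no covering selection beats 34.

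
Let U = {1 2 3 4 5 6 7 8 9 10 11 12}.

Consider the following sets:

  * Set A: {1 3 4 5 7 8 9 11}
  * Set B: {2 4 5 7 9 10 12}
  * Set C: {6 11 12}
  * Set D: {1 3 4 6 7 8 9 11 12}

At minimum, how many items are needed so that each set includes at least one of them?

2

Take H = {7, 11}. Each listed set contains at least one of these, so H is a hitting set of size 2.
No single item lies in every set, so at least 2 are needed and 2 is optimal.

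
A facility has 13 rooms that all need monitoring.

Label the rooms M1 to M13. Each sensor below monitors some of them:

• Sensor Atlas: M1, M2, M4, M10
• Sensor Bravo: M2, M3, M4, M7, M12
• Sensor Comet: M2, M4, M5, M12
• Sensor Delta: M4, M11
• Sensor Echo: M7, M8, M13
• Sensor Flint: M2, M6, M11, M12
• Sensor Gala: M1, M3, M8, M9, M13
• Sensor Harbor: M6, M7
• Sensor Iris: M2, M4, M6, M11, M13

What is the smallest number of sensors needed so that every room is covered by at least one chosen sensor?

5

Take {Atlas, Comet, Delta, Gala, Harbor}. Their union is {M1, M2, M3, M4, M5, M6, M7, M8, M9, M10, M11, M12, M13}, which is all 13 rooms.
No 4 of the 9 sensors cover everything (all 126 combinations miss at least one room), so 5 is optimal.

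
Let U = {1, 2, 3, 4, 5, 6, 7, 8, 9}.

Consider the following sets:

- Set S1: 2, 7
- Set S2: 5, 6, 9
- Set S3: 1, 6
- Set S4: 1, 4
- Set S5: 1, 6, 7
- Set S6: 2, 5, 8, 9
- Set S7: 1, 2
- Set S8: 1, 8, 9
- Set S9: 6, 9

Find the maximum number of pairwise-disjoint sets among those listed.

S1, S2, S4 are pairwise disjoint (S1={2,7}; S2={5,6,9}; S4={1,4}).
Every remaining set overlaps one of these, and no 4 of the listed sets are pairwise disjoint, so 3 is the maximum.

3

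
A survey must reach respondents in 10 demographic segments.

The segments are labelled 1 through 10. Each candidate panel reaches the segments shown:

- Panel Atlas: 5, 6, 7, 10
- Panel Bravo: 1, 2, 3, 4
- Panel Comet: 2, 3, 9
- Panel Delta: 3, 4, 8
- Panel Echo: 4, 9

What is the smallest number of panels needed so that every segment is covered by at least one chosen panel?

Atlas and Bravo and Comet and Delta together: Atlas ∪ Bravo ∪ Comet ∪ Delta = {1, 2, 3, 4, 5, 6, 7, 8, 9, 10} — every segment is covered.
No 3 of the 5 panels cover everything (all 10 combinations miss at least one segment), so 4 is optimal.

4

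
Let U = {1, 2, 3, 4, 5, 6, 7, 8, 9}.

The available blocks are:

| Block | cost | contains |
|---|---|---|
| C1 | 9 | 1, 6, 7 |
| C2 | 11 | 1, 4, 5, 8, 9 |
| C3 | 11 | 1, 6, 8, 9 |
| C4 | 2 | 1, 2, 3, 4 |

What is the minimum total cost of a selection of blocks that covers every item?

C1, C2, C4 together cover every item (C1 ∪ C2 ∪ C4 = {1, 2, 3, 4, 5, 6, 7, 8, 9}); total cost 9 + 11 + 2 = 22.
No covering selection has total cost below 22.

22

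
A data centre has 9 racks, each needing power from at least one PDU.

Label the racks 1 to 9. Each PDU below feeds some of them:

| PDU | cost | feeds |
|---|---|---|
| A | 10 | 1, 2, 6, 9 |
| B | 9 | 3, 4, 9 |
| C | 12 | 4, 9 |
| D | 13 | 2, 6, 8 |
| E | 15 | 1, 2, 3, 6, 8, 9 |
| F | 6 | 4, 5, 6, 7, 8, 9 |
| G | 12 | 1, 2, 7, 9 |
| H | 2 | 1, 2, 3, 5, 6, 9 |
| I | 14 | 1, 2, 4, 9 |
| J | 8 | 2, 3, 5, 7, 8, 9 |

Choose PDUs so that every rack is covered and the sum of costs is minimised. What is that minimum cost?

8

F, H together cover every rack (F ∪ H = {1, 2, 3, 4, 5, 6, 7, 8, 9}); total cost 6 + 2 = 8.
No covering selection has total cost below 8.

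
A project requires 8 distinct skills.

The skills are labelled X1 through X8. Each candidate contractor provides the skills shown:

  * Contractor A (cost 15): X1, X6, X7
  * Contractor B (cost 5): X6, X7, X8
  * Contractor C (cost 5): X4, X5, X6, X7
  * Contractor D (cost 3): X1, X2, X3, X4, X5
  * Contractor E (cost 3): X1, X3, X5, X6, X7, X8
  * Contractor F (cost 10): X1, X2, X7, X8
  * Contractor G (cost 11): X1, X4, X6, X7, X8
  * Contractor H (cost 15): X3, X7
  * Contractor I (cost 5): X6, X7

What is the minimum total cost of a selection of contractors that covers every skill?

D, E together cover every skill (D ∪ E = {X1, X2, X3, X4, X5, X6, X7, X8}); total cost 3 + 3 = 6.
No covering selection has total cost below 6.

6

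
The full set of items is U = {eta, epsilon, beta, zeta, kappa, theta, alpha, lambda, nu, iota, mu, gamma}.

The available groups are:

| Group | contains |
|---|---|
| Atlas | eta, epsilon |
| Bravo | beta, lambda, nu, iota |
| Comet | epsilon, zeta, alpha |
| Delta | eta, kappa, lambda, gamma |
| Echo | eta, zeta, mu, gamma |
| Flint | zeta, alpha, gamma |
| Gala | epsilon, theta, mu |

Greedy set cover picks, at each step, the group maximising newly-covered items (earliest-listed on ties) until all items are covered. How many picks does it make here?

Greedy: pick Bravo (covers 4 new) → pick Echo (covers 4 new) → pick Comet (covers 2 new) → pick Delta (covers 1 new) → pick Gala (covers 1 new). Total picks: 5.
(The true minimum cover uses only 4 groups, so greedy is not optimal here.)

5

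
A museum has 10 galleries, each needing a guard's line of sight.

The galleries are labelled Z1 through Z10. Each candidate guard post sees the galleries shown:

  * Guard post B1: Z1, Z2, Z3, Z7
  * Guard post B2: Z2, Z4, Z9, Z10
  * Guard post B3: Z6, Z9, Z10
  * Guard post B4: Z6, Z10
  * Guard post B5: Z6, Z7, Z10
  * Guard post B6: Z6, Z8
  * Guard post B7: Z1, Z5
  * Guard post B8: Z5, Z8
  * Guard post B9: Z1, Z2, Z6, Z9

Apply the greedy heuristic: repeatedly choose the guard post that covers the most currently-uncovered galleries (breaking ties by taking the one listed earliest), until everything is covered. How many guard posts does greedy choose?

Greedy: pick B1 (covers 4 new) → pick B2 (covers 3 new) → pick B6 (covers 2 new) → pick B7 (covers 1 new). Total picks: 4.

4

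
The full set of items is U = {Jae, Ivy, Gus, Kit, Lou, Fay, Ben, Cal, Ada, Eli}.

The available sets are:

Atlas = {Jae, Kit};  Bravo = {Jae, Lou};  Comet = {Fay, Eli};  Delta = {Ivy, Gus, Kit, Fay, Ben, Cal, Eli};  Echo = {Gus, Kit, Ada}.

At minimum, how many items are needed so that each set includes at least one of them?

3

H = {Jae, Kit, Eli} meets every set (each contains at least one member of H), and |H| = 3.
The sets Bravo, Comet, Echo are pairwise disjoint, so any hitting set needs a separate item for each — at least 3. Hence 3 is optimal.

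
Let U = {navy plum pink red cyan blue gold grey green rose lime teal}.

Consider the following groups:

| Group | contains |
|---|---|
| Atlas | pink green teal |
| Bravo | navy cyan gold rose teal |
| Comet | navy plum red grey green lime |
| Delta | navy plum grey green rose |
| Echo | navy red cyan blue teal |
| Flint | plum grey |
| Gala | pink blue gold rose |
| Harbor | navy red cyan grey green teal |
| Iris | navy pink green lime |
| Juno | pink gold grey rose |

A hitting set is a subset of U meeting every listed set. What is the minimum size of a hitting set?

3

Take H = {plum, pink, cyan}. Each listed group contains at least one of these, so H is a hitting set of size 3.
No choice of 2 points meets every group, so 3 is the minimum.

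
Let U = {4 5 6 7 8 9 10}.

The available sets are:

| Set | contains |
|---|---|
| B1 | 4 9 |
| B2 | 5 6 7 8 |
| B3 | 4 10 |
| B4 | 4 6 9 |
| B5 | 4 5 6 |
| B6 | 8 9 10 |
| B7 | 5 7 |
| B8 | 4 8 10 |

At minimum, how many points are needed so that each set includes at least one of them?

3

H = {4, 7, 10} meets every set (each contains at least one member of H), and |H| = 3.
No choice of 2 points meets every set, so 3 is the minimum.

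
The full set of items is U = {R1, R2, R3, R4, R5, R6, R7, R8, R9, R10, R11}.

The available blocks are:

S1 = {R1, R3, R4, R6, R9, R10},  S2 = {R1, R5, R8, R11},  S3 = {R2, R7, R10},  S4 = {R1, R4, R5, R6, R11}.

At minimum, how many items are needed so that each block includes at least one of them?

H = {R5, R10} meets every block (each contains at least one member of H), and |H| = 2.
The blocks S3, S4 are pairwise disjoint, so any hitting set needs a separate item for each — at least 2. Hence 2 is optimal.

2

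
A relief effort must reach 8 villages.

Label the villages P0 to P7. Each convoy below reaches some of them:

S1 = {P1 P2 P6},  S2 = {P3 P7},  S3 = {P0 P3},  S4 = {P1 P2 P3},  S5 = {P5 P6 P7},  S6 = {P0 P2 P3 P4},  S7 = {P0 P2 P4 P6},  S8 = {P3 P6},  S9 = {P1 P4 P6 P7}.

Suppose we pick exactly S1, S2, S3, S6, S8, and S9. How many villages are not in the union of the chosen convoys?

1

Union of S1, S2, S3, S6, S8, S9 = {P0, P1, P2, P3, P4, P6, P7}.
Not covered: P5 — 1 village.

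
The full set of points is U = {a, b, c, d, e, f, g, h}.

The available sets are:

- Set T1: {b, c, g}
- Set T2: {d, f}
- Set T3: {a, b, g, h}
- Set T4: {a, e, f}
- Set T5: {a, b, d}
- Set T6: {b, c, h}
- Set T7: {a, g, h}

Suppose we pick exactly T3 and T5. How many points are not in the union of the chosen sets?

Union of T3, T5 = {a, b, d, g, h}.
Not covered: c, e, f — 3 points.

3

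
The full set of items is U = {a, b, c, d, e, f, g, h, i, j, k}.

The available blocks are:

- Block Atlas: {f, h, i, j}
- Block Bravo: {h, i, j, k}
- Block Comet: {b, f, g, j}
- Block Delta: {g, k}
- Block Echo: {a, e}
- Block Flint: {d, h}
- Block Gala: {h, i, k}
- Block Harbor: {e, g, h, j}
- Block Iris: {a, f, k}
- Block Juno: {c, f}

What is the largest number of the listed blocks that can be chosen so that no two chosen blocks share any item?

4

Delta, Echo, Flint, Juno are pairwise disjoint (Delta={g,k}; Echo={a,e}; Flint={d,h}; Juno={c,f}).
Every remaining block overlaps one of these, and no 5 of the listed blocks are pairwise disjoint, so 4 is the maximum.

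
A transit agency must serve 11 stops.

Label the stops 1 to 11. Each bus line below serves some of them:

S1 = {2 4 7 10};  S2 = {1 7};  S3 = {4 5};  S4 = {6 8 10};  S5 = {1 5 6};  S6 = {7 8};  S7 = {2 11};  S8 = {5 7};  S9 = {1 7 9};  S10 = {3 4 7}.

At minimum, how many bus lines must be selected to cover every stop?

5

Take {S4, S5, S7, S9, S10}. Their union is {1, 2, 3, 4, 5, 6, 7, 8, 9, 10, 11}, which is all 11 stops.
No 4 of the 10 bus lines cover everything (all 210 combinations miss at least one stop), so 5 is optimal.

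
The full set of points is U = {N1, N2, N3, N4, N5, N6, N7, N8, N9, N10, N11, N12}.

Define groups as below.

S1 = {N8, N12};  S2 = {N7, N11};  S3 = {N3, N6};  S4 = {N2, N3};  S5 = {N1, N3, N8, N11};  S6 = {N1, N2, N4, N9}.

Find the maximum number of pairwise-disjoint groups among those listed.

4

S1, S2, S3, S6 are pairwise disjoint (S1={N8,N12}; S2={N7,N11}; S3={N3,N6}; S6={N1,N2,N4,N9}).
Every remaining group overlaps one of these, and no 5 of the listed groups are pairwise disjoint, so 4 is the maximum.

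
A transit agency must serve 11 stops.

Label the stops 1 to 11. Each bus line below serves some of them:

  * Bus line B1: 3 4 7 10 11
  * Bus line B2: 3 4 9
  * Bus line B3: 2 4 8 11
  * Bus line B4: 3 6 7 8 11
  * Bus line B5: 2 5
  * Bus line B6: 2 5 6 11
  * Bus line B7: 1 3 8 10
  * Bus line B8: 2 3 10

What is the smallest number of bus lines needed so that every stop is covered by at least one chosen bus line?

4

Take {B2, B4, B5, B7}. Their union is {1, 2, 3, 4, 5, 6, 7, 8, 9, 10, 11}, which is all 11 stops.
No 3 of the 8 bus lines cover everything (all 56 combinations miss at least one stop), so 4 is optimal.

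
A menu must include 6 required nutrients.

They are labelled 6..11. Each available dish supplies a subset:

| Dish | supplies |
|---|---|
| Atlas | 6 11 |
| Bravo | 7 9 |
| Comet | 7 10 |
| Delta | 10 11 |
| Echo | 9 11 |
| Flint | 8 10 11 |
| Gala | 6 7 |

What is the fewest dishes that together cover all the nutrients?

3

Atlas and Bravo and Flint together: Atlas ∪ Bravo ∪ Flint = {6, 7, 8, 9, 10, 11} — every nutrient is covered.
Only Flint contains 8, so Flint is forced; the remaining 3 nutrients need at least 2 more dishes (each remaining dish adds at most 2) — so at least 3 dishes are needed, and 3 is optimal.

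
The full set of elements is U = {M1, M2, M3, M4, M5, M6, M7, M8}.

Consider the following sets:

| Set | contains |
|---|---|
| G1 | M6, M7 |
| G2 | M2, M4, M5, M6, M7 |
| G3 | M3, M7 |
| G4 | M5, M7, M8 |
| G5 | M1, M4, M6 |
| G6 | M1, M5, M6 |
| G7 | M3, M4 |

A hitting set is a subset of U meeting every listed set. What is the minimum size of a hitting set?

3

The 3 elements {M1, M3, M7} hit every set.
No choice of 2 elements meets every set, so 3 is the minimum.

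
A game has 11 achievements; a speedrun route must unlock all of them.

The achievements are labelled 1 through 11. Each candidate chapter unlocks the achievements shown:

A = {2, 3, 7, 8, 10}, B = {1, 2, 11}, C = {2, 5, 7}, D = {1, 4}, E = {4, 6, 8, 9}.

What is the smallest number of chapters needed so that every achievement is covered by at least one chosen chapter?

Take {A, B, C, E}. Their union is {1, 2, 3, 4, 5, 6, 7, 8, 9, 10, 11}, which is all 11 achievements.
No 3 of the 5 chapters cover everything (all 10 combinations miss at least one achievement), so 4 is optimal.

4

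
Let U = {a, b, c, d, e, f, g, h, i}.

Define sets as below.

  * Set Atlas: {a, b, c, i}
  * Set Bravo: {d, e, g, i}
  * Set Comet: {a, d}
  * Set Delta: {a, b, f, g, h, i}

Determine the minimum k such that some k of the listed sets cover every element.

3

Atlas and Bravo and Delta together: Atlas ∪ Bravo ∪ Delta = {a, b, c, d, e, f, g, h, i} — every element is covered.
Only Atlas contains c, so Atlas is forced; the remaining 5 elements need at least 2 more sets (each remaining set adds at most 3) — so at least 3 sets are needed, and 3 is optimal.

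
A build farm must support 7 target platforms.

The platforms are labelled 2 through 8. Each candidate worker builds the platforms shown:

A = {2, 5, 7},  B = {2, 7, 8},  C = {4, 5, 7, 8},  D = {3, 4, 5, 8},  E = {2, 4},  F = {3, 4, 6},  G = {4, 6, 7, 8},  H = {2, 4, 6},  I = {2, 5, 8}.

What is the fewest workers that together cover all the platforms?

Take {C, F, I}. Their union is {2, 3, 4, 5, 6, 7, 8}, which is all 7 platforms.
No 2 of the 9 workers cover everything (all 36 combinations miss at least one platform), so 3 is optimal.

3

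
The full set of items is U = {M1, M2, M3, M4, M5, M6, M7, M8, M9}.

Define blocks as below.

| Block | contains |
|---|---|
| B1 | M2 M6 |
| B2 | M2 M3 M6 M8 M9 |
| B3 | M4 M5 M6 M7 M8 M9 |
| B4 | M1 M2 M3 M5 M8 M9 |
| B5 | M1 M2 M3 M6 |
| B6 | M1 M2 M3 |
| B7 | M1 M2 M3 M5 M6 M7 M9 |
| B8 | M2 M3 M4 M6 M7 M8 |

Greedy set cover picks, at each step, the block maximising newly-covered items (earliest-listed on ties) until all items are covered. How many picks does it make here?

Greedy: pick B7 (covers 7 new) → pick B3 (covers 2 new). Total picks: 2.

2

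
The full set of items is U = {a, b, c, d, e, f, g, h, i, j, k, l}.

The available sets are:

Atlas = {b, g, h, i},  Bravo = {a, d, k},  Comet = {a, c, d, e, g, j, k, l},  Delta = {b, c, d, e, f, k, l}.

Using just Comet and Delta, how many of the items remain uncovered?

Union of Comet, Delta = {a, b, c, d, e, f, g, j, k, l}.
Not covered: h, i — 2 items.

2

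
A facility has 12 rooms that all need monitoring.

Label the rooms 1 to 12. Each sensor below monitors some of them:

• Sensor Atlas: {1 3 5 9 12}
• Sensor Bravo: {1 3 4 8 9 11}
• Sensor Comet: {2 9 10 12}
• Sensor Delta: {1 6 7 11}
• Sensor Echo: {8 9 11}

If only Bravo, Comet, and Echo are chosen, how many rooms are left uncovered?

3

Union of Bravo, Comet, Echo = {1, 2, 3, 4, 8, 9, 10, 11, 12}.
Not covered: 5, 6, 7 — 3 rooms.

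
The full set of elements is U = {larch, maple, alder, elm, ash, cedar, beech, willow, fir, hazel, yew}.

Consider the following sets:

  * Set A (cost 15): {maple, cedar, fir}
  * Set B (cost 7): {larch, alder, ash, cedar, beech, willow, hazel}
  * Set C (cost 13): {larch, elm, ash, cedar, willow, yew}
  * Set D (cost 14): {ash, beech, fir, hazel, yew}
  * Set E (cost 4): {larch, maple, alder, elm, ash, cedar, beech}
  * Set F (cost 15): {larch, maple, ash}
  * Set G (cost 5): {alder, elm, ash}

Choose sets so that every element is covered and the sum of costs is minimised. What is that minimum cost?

25

B, D, E together cover every element (B ∪ D ∪ E = {larch, maple, alder, elm, ash, cedar, beech, willow, fir, hazel, yew}); total cost 7 + 14 + 4 = 25.
No covering selection has total cost below 25.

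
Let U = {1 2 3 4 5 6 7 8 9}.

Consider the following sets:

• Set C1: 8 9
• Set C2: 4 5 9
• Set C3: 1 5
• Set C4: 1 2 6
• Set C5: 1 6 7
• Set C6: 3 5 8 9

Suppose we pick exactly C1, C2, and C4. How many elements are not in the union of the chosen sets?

Union of C1, C2, C4 = {1, 2, 4, 5, 6, 8, 9}.
Not covered: 3, 7 — 2 elements.

2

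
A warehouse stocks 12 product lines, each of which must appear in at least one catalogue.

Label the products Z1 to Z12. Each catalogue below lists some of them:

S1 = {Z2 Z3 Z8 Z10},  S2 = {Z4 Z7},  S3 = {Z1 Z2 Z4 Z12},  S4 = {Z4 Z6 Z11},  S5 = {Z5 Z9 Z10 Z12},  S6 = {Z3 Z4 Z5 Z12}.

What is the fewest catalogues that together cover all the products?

5

Take {S1, S2, S3, S4, S5}. Their union is {Z1, Z2, Z3, Z4, Z5, Z6, Z7, Z8, Z9, Z10, Z11, Z12}, which is all 12 products.
No 4 of the 6 catalogues cover everything (all 15 combinations miss at least one product), so 5 is optimal.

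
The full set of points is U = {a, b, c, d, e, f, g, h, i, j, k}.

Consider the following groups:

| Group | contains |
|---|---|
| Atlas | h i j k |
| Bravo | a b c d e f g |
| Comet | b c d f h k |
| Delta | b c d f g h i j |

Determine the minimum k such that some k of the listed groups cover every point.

Atlas and Bravo cover everything between them: the union {a, b, c, d, e, f, g, h, i, j, k} is all of U.
No single group has all 11 points (the largest, Delta, has 8), so 2 is optimal.

2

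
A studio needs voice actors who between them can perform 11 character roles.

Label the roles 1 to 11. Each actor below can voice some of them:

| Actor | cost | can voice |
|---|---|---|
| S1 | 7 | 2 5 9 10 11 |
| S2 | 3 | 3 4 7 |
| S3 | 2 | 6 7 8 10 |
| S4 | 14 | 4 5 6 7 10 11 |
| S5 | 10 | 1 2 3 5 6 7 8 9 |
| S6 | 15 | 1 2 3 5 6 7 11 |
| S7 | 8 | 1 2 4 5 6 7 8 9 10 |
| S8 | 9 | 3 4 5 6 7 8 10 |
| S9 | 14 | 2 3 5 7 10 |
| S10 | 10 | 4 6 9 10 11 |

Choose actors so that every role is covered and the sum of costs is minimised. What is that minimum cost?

18

S1, S2, S7 together cover every role (S1 ∪ S2 ∪ S7 = {1, 2, 3, 4, 5, 6, 7, 8, 9, 10, 11}); total cost 7 + 3 + 8 = 18.
The greedy pick S3, S2, S1, S7 costs 20; no covering selection beats 18.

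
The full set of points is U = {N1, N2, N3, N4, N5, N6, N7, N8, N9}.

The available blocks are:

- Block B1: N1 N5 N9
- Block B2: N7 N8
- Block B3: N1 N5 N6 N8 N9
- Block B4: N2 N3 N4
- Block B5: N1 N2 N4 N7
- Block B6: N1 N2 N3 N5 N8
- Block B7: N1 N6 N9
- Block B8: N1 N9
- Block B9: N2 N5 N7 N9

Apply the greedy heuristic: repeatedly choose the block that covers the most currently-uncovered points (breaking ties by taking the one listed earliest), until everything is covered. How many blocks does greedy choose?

3

Greedy: pick B3 (covers 5 new) → pick B4 (covers 3 new) → pick B2 (covers 1 new). Total picks: 3.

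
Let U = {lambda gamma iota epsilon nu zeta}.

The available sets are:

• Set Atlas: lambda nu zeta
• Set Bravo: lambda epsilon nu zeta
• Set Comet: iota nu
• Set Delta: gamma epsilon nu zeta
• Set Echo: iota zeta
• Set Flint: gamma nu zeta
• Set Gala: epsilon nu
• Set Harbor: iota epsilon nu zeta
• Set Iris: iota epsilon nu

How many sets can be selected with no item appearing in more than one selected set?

Echo, Gala are pairwise disjoint (Echo={iota,zeta}; Gala={epsilon,nu}).
Every remaining set overlaps one of these, and no 3 of the listed sets are pairwise disjoint, so 2 is the maximum.

2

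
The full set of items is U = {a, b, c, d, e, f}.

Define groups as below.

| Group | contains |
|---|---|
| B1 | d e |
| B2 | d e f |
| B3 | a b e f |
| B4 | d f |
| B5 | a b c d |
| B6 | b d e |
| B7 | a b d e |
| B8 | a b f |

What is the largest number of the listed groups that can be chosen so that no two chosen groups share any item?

B1, B8 are pairwise disjoint (B1={d,e}; B8={a,b,f}).
Every remaining group overlaps one of these, and no 3 of the listed groups are pairwise disjoint, so 2 is the maximum.

2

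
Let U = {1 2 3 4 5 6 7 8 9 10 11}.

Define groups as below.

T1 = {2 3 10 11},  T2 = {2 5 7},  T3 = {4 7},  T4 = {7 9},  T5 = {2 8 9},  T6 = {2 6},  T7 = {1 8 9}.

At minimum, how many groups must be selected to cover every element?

5

Take {T1, T2, T3, T6, T7}. Their union is {1, 2, 3, 4, 5, 6, 7, 8, 9, 10, 11}, which is all 11 elements.
No 4 of the 7 groups cover everything (all 35 combinations miss at least one element), so 5 is optimal.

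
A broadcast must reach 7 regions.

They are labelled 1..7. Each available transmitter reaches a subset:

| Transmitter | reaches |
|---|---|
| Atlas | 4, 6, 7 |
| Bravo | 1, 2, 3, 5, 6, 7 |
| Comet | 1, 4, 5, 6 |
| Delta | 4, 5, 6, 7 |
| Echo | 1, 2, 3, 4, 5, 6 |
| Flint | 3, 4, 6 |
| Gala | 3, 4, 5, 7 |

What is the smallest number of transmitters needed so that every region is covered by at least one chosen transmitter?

2

Take {Bravo, Flint}. Their union is {1, 2, 3, 4, 5, 6, 7}, which is all 7 regions.
No single transmitter has all 7 regions (the largest, Bravo, has 6), so 2 is optimal.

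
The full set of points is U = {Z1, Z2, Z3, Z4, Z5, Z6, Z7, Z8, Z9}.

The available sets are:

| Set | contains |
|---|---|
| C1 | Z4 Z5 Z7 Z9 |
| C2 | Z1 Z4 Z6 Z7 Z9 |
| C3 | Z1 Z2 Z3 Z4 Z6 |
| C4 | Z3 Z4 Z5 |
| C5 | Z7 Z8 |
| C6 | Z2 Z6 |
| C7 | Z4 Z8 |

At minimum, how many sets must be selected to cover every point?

C1 and C3 and C7 together: C1 ∪ C3 ∪ C7 = {Z1, Z2, Z3, Z4, Z5, Z6, Z7, Z8, Z9} — every point is covered.
No 2 of the 7 sets cover everything (all 21 combinations miss at least one point), so 3 is optimal.

3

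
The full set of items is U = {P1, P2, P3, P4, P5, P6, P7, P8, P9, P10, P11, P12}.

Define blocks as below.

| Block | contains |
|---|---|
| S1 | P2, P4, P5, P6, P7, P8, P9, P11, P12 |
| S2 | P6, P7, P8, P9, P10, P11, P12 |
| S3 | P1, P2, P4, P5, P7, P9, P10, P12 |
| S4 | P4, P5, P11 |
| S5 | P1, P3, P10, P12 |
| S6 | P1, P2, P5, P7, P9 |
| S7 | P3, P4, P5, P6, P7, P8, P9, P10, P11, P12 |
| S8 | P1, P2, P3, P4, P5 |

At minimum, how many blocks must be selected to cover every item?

Take {S7, S8}. Their union is {P1, P2, P3, P4, P5, P6, P7, P8, P9, P10, P11, P12}, which is all 12 items.
No single block has all 12 items (the largest, S7, has 10), so 2 is optimal.

2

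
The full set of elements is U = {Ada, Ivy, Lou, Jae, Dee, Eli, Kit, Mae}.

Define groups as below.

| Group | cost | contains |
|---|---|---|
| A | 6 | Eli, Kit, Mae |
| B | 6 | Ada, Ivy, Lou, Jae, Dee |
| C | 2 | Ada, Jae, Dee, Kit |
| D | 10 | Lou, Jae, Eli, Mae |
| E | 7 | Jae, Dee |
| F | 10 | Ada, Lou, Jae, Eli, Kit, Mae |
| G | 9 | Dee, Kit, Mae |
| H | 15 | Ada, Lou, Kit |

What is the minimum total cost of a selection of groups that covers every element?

12

A, B together cover every element (A ∪ B = {Ada, Ivy, Lou, Jae, Dee, Eli, Kit, Mae}); total cost 6 + 6 = 12.
The greedy pick C, A, B costs 14; no covering selection beats 12.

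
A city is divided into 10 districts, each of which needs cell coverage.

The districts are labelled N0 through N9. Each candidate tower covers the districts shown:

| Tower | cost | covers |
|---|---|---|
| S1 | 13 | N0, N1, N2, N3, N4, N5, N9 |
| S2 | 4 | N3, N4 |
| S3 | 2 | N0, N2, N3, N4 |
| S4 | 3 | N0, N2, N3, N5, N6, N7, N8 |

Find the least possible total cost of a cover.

16

S1, S4 together cover every district (S1 ∪ S4 = {N0, N1, N2, N3, N4, N5, N6, N7, N8, N9}); total cost 13 + 3 = 16.
The greedy pick S4, S3, S1 costs 18; no covering selection beats 16.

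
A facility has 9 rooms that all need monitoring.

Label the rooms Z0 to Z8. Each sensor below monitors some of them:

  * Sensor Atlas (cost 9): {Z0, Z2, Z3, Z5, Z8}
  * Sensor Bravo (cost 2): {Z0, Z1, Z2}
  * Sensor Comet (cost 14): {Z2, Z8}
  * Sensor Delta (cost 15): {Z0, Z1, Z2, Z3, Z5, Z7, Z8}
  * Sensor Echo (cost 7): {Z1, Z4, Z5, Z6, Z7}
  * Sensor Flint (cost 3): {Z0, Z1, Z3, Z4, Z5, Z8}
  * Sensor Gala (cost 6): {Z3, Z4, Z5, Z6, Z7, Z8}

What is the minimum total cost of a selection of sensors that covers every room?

8

Bravo, Gala together cover every room (Bravo ∪ Gala = {Z0, Z1, Z2, Z3, Z4, Z5, Z6, Z7, Z8}); total cost 2 + 6 = 8.
The greedy pick Flint, Bravo, Gala costs 11; no covering selection beats 8.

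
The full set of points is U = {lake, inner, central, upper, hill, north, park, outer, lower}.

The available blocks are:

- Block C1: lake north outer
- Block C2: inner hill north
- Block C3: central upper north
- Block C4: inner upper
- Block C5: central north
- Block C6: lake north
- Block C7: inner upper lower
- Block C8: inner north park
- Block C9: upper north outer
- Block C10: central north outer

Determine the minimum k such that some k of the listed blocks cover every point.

5

C1, C2, C5, C7, and C8 cover everything between them: the union {lake, inner, central, upper, hill, north, park, outer, lower} is all of U.
No 4 of the 10 blocks cover everything (all 210 combinations miss at least one point), so 5 is optimal.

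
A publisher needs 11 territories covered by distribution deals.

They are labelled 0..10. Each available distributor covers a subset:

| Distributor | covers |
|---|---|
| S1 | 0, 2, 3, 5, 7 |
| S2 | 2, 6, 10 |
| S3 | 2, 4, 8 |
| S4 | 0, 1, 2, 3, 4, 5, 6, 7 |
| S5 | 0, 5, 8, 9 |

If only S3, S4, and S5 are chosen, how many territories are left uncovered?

Union of S3, S4, S5 = {0, 1, 2, 3, 4, 5, 6, 7, 8, 9}.
Not covered: 10 — 1 territory.

1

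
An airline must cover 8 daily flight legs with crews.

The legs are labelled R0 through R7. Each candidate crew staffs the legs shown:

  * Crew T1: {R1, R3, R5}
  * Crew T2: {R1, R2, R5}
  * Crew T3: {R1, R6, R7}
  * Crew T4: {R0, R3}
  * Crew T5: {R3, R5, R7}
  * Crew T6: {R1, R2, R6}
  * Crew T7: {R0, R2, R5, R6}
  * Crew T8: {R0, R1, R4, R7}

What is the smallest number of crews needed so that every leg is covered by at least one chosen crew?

T5 and T6 and T8 together: T5 ∪ T6 ∪ T8 = {R0, R1, R2, R3, R4, R5, R6, R7} — every leg is covered.
Only T8 contains R4, so T8 is forced; the remaining 4 legs need at least 2 more crews (each remaining crew adds at most 3) — so at least 3 crews are needed, and 3 is optimal.

3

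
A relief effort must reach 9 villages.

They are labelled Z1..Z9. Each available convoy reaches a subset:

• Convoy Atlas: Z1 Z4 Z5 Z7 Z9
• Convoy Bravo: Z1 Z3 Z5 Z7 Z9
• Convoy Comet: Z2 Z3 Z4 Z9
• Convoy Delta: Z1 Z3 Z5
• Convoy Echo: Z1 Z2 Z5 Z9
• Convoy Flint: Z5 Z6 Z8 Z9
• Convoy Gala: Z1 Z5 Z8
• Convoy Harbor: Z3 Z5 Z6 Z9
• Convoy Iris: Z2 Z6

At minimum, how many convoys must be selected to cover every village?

Take {Bravo, Comet, Flint}. Their union is {Z1, Z2, Z3, Z4, Z5, Z6, Z7, Z8, Z9}, which is all 9 villages.
No 2 of the 9 convoys cover everything (all 36 combinations miss at least one village), so 3 is optimal.

3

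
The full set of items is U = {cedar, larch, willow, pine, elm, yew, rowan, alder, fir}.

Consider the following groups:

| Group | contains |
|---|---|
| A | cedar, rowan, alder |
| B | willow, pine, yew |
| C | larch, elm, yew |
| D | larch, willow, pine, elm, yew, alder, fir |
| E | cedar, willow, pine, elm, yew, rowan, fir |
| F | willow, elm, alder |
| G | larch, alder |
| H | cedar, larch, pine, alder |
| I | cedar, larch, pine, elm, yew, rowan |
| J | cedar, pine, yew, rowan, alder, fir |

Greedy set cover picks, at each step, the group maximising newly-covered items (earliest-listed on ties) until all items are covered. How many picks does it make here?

2

Greedy: pick D (covers 7 new) → pick A (covers 2 new). Total picks: 2.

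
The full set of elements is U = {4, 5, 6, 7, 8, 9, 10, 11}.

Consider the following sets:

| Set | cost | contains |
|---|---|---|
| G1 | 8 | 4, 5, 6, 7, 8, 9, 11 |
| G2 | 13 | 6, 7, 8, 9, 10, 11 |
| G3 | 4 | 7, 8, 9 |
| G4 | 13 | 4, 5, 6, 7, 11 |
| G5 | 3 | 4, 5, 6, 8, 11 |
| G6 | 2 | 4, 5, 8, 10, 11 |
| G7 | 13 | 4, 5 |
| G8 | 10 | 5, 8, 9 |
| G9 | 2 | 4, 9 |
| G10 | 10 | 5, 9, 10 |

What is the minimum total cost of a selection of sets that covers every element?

9

G3, G5, G6 together cover every element (G3 ∪ G5 ∪ G6 = {4, 5, 6, 7, 8, 9, 10, 11}); total cost 4 + 3 + 2 = 9.
No covering selection has total cost below 9.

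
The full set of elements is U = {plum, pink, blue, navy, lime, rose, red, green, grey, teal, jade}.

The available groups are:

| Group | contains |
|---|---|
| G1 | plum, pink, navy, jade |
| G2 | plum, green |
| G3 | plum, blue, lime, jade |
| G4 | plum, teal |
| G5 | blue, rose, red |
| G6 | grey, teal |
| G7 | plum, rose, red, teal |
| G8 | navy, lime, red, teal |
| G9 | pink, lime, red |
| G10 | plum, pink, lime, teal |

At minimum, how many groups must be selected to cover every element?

5

G1, G2, G3, G5, and G6 cover everything between them: the union {plum, pink, blue, navy, lime, rose, red, green, grey, teal, jade} is all of U.
No 4 of the 10 groups cover everything (all 210 combinations miss at least one element), so 5 is optimal.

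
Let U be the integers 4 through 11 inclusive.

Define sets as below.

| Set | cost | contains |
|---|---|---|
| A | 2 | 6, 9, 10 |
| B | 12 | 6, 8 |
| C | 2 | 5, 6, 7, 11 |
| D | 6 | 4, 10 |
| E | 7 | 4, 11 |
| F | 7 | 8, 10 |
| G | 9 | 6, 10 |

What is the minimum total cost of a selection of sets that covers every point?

A, C, D, F together cover every point (A ∪ C ∪ D ∪ F = {4, 5, 6, 7, 8, 9, 10, 11}); total cost 2 + 2 + 6 + 7 = 17.
No covering selection has total cost below 17.

17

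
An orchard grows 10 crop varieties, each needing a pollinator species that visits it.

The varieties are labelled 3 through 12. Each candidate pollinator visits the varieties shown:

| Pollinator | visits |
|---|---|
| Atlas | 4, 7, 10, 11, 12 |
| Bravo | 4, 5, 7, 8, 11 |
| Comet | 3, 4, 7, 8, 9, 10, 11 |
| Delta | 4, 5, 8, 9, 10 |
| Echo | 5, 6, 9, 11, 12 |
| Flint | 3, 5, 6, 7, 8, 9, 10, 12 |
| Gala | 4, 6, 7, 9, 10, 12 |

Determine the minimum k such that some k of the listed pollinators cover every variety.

Atlas and Flint together: Atlas ∪ Flint = {3, 4, 5, 6, 7, 8, 9, 10, 11, 12} — every variety is covered.
No single pollinator has all 10 varieties (the largest, Flint, has 8), so 2 is optimal.

2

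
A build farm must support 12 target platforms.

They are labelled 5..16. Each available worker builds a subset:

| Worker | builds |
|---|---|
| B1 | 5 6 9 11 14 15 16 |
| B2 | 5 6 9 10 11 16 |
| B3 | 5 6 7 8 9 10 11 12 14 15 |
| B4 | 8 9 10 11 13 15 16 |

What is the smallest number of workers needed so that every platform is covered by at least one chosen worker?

2

B3 and B4 together: B3 ∪ B4 = {5, 6, 7, 8, 9, 10, 11, 12, 13, 14, 15, 16} — every platform is covered.
No single worker has all 12 platforms (the largest, B3, has 10), so 2 is optimal.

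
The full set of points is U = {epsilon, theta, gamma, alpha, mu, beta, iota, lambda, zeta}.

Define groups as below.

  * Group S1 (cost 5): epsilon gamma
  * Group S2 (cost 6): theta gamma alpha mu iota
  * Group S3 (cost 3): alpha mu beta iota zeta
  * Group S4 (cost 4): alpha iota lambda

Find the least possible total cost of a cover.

S1, S2, S3, S4 together cover every point (S1 ∪ S2 ∪ S3 ∪ S4 = {epsilon, theta, gamma, alpha, mu, beta, iota, lambda, zeta}); total cost 5 + 6 + 3 + 4 = 18.
No covering selection has total cost below 18.

18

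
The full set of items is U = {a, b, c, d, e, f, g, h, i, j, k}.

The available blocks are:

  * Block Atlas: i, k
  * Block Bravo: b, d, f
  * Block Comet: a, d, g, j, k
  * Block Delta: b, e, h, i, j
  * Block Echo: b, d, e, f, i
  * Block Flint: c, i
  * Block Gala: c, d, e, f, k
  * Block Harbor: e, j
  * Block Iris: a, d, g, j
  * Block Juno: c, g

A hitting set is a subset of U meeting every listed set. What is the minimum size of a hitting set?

4

Take T = {d, g, i, j}. Each listed block contains at least one of these, so T is a hitting set of size 4.
The blocks Atlas, Bravo, Harbor, Juno are pairwise disjoint, so any hitting set needs a separate item for each — at least 4. Hence 4 is optimal.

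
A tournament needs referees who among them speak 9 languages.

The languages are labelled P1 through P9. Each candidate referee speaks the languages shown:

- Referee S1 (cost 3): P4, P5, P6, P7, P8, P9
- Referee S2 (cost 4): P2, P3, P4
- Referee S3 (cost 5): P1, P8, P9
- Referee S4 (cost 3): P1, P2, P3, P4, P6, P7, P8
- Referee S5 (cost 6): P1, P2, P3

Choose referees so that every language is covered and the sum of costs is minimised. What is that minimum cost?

S1, S4 together cover every language (S1 ∪ S4 = {P1, P2, P3, P4, P5, P6, P7, P8, P9}); total cost 3 + 3 = 6.
No covering selection has total cost below 6.

6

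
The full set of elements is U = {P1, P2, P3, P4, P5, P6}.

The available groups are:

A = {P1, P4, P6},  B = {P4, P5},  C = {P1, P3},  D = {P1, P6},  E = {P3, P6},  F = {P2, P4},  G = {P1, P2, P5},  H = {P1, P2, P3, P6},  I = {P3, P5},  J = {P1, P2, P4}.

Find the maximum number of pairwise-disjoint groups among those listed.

3

D, F, I are pairwise disjoint (D={P1,P6}; F={P2,P4}; I={P3,P5}).
Every remaining group overlaps one of these, and no 4 of the listed groups are pairwise disjoint, so 3 is the maximum.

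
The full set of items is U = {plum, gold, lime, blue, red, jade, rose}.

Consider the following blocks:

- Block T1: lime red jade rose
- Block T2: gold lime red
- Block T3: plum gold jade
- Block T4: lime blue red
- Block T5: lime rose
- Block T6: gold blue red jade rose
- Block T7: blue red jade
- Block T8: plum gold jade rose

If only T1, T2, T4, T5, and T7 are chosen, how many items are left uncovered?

1

Union of T1, T2, T4, T5, T7 = {gold, lime, blue, red, jade, rose}.
Not covered: plum — 1 item.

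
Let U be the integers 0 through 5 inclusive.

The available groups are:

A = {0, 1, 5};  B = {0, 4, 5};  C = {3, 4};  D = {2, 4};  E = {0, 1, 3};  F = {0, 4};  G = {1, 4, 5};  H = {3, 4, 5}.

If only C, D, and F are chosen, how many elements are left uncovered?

Union of C, D, F = {0, 2, 3, 4}.
Not covered: 1, 5 — 2 elements.

2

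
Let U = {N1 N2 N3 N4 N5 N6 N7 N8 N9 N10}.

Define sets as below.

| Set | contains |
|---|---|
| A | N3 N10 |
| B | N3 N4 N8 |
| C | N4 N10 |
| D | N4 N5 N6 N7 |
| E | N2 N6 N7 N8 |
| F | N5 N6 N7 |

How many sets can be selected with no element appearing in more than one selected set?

A, F are pairwise disjoint (A={N3,N10}; F={N5,N6,N7}).
Every remaining set overlaps one of these, and no 3 of the listed sets are pairwise disjoint, so 2 is the maximum.

2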